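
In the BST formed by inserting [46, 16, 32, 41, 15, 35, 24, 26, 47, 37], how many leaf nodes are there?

Tree built from: [46, 16, 32, 41, 15, 35, 24, 26, 47, 37]
Tree (level-order array): [46, 16, 47, 15, 32, None, None, None, None, 24, 41, None, 26, 35, None, None, None, None, 37]
Rule: A leaf has 0 children.
Per-node child counts:
  node 46: 2 child(ren)
  node 16: 2 child(ren)
  node 15: 0 child(ren)
  node 32: 2 child(ren)
  node 24: 1 child(ren)
  node 26: 0 child(ren)
  node 41: 1 child(ren)
  node 35: 1 child(ren)
  node 37: 0 child(ren)
  node 47: 0 child(ren)
Matching nodes: [15, 26, 37, 47]
Count of leaf nodes: 4


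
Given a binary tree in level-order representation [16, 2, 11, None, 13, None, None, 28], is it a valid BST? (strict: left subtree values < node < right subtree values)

Level-order array: [16, 2, 11, None, 13, None, None, 28]
Validate using subtree bounds (lo, hi): at each node, require lo < value < hi,
then recurse left with hi=value and right with lo=value.
Preorder trace (stopping at first violation):
  at node 16 with bounds (-inf, +inf): OK
  at node 2 with bounds (-inf, 16): OK
  at node 13 with bounds (2, 16): OK
  at node 28 with bounds (2, 13): VIOLATION
Node 28 violates its bound: not (2 < 28 < 13).
Result: Not a valid BST


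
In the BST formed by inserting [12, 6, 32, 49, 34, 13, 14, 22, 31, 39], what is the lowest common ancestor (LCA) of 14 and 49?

Tree insertion order: [12, 6, 32, 49, 34, 13, 14, 22, 31, 39]
Tree (level-order array): [12, 6, 32, None, None, 13, 49, None, 14, 34, None, None, 22, None, 39, None, 31]
In a BST, the LCA of p=14, q=49 is the first node v on the
root-to-leaf path with p <= v <= q (go left if both < v, right if both > v).
Walk from root:
  at 12: both 14 and 49 > 12, go right
  at 32: 14 <= 32 <= 49, this is the LCA
LCA = 32


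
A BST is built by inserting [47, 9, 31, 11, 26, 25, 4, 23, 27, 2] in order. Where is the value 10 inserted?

Starting tree (level order): [47, 9, None, 4, 31, 2, None, 11, None, None, None, None, 26, 25, 27, 23]
Insertion path: 47 -> 9 -> 31 -> 11
Result: insert 10 as left child of 11
Final tree (level order): [47, 9, None, 4, 31, 2, None, 11, None, None, None, 10, 26, None, None, 25, 27, 23]


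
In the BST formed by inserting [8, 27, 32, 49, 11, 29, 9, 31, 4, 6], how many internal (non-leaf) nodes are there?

Tree built from: [8, 27, 32, 49, 11, 29, 9, 31, 4, 6]
Tree (level-order array): [8, 4, 27, None, 6, 11, 32, None, None, 9, None, 29, 49, None, None, None, 31]
Rule: An internal node has at least one child.
Per-node child counts:
  node 8: 2 child(ren)
  node 4: 1 child(ren)
  node 6: 0 child(ren)
  node 27: 2 child(ren)
  node 11: 1 child(ren)
  node 9: 0 child(ren)
  node 32: 2 child(ren)
  node 29: 1 child(ren)
  node 31: 0 child(ren)
  node 49: 0 child(ren)
Matching nodes: [8, 4, 27, 11, 32, 29]
Count of internal (non-leaf) nodes: 6


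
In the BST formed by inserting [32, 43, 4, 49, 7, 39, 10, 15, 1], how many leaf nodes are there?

Tree built from: [32, 43, 4, 49, 7, 39, 10, 15, 1]
Tree (level-order array): [32, 4, 43, 1, 7, 39, 49, None, None, None, 10, None, None, None, None, None, 15]
Rule: A leaf has 0 children.
Per-node child counts:
  node 32: 2 child(ren)
  node 4: 2 child(ren)
  node 1: 0 child(ren)
  node 7: 1 child(ren)
  node 10: 1 child(ren)
  node 15: 0 child(ren)
  node 43: 2 child(ren)
  node 39: 0 child(ren)
  node 49: 0 child(ren)
Matching nodes: [1, 15, 39, 49]
Count of leaf nodes: 4


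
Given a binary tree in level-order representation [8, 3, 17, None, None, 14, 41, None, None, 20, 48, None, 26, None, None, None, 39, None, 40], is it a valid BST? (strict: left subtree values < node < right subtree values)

Level-order array: [8, 3, 17, None, None, 14, 41, None, None, 20, 48, None, 26, None, None, None, 39, None, 40]
Validate using subtree bounds (lo, hi): at each node, require lo < value < hi,
then recurse left with hi=value and right with lo=value.
Preorder trace (stopping at first violation):
  at node 8 with bounds (-inf, +inf): OK
  at node 3 with bounds (-inf, 8): OK
  at node 17 with bounds (8, +inf): OK
  at node 14 with bounds (8, 17): OK
  at node 41 with bounds (17, +inf): OK
  at node 20 with bounds (17, 41): OK
  at node 26 with bounds (20, 41): OK
  at node 39 with bounds (26, 41): OK
  at node 40 with bounds (39, 41): OK
  at node 48 with bounds (41, +inf): OK
No violation found at any node.
Result: Valid BST


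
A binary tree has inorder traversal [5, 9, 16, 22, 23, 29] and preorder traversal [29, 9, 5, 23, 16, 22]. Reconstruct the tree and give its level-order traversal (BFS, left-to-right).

Inorder:  [5, 9, 16, 22, 23, 29]
Preorder: [29, 9, 5, 23, 16, 22]
Algorithm: preorder visits root first, so consume preorder in order;
for each root, split the current inorder slice at that value into
left-subtree inorder and right-subtree inorder, then recurse.
Recursive splits:
  root=29; inorder splits into left=[5, 9, 16, 22, 23], right=[]
  root=9; inorder splits into left=[5], right=[16, 22, 23]
  root=5; inorder splits into left=[], right=[]
  root=23; inorder splits into left=[16, 22], right=[]
  root=16; inorder splits into left=[], right=[22]
  root=22; inorder splits into left=[], right=[]
Reconstructed level-order: [29, 9, 5, 23, 16, 22]


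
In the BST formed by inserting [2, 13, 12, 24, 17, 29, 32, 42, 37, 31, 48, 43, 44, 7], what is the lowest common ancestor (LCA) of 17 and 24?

Tree insertion order: [2, 13, 12, 24, 17, 29, 32, 42, 37, 31, 48, 43, 44, 7]
Tree (level-order array): [2, None, 13, 12, 24, 7, None, 17, 29, None, None, None, None, None, 32, 31, 42, None, None, 37, 48, None, None, 43, None, None, 44]
In a BST, the LCA of p=17, q=24 is the first node v on the
root-to-leaf path with p <= v <= q (go left if both < v, right if both > v).
Walk from root:
  at 2: both 17 and 24 > 2, go right
  at 13: both 17 and 24 > 13, go right
  at 24: 17 <= 24 <= 24, this is the LCA
LCA = 24


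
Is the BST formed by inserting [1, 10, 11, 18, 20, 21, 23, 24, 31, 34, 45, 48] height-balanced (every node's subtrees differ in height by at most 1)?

Tree (level-order array): [1, None, 10, None, 11, None, 18, None, 20, None, 21, None, 23, None, 24, None, 31, None, 34, None, 45, None, 48]
Definition: a tree is height-balanced if, at every node, |h(left) - h(right)| <= 1 (empty subtree has height -1).
Bottom-up per-node check:
  node 48: h_left=-1, h_right=-1, diff=0 [OK], height=0
  node 45: h_left=-1, h_right=0, diff=1 [OK], height=1
  node 34: h_left=-1, h_right=1, diff=2 [FAIL (|-1-1|=2 > 1)], height=2
  node 31: h_left=-1, h_right=2, diff=3 [FAIL (|-1-2|=3 > 1)], height=3
  node 24: h_left=-1, h_right=3, diff=4 [FAIL (|-1-3|=4 > 1)], height=4
  node 23: h_left=-1, h_right=4, diff=5 [FAIL (|-1-4|=5 > 1)], height=5
  node 21: h_left=-1, h_right=5, diff=6 [FAIL (|-1-5|=6 > 1)], height=6
  node 20: h_left=-1, h_right=6, diff=7 [FAIL (|-1-6|=7 > 1)], height=7
  node 18: h_left=-1, h_right=7, diff=8 [FAIL (|-1-7|=8 > 1)], height=8
  node 11: h_left=-1, h_right=8, diff=9 [FAIL (|-1-8|=9 > 1)], height=9
  node 10: h_left=-1, h_right=9, diff=10 [FAIL (|-1-9|=10 > 1)], height=10
  node 1: h_left=-1, h_right=10, diff=11 [FAIL (|-1-10|=11 > 1)], height=11
Node 34 violates the condition: |-1 - 1| = 2 > 1.
Result: Not balanced


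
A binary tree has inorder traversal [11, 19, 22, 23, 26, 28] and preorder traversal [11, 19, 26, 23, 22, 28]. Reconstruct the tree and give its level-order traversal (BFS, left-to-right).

Inorder:  [11, 19, 22, 23, 26, 28]
Preorder: [11, 19, 26, 23, 22, 28]
Algorithm: preorder visits root first, so consume preorder in order;
for each root, split the current inorder slice at that value into
left-subtree inorder and right-subtree inorder, then recurse.
Recursive splits:
  root=11; inorder splits into left=[], right=[19, 22, 23, 26, 28]
  root=19; inorder splits into left=[], right=[22, 23, 26, 28]
  root=26; inorder splits into left=[22, 23], right=[28]
  root=23; inorder splits into left=[22], right=[]
  root=22; inorder splits into left=[], right=[]
  root=28; inorder splits into left=[], right=[]
Reconstructed level-order: [11, 19, 26, 23, 28, 22]


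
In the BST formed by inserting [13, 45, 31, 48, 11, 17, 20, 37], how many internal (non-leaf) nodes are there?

Tree built from: [13, 45, 31, 48, 11, 17, 20, 37]
Tree (level-order array): [13, 11, 45, None, None, 31, 48, 17, 37, None, None, None, 20]
Rule: An internal node has at least one child.
Per-node child counts:
  node 13: 2 child(ren)
  node 11: 0 child(ren)
  node 45: 2 child(ren)
  node 31: 2 child(ren)
  node 17: 1 child(ren)
  node 20: 0 child(ren)
  node 37: 0 child(ren)
  node 48: 0 child(ren)
Matching nodes: [13, 45, 31, 17]
Count of internal (non-leaf) nodes: 4


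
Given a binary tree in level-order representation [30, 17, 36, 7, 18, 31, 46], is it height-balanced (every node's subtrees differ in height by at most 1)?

Tree (level-order array): [30, 17, 36, 7, 18, 31, 46]
Definition: a tree is height-balanced if, at every node, |h(left) - h(right)| <= 1 (empty subtree has height -1).
Bottom-up per-node check:
  node 7: h_left=-1, h_right=-1, diff=0 [OK], height=0
  node 18: h_left=-1, h_right=-1, diff=0 [OK], height=0
  node 17: h_left=0, h_right=0, diff=0 [OK], height=1
  node 31: h_left=-1, h_right=-1, diff=0 [OK], height=0
  node 46: h_left=-1, h_right=-1, diff=0 [OK], height=0
  node 36: h_left=0, h_right=0, diff=0 [OK], height=1
  node 30: h_left=1, h_right=1, diff=0 [OK], height=2
All nodes satisfy the balance condition.
Result: Balanced


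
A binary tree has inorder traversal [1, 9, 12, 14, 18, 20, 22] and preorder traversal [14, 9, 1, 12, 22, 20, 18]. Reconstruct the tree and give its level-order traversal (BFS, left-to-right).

Inorder:  [1, 9, 12, 14, 18, 20, 22]
Preorder: [14, 9, 1, 12, 22, 20, 18]
Algorithm: preorder visits root first, so consume preorder in order;
for each root, split the current inorder slice at that value into
left-subtree inorder and right-subtree inorder, then recurse.
Recursive splits:
  root=14; inorder splits into left=[1, 9, 12], right=[18, 20, 22]
  root=9; inorder splits into left=[1], right=[12]
  root=1; inorder splits into left=[], right=[]
  root=12; inorder splits into left=[], right=[]
  root=22; inorder splits into left=[18, 20], right=[]
  root=20; inorder splits into left=[18], right=[]
  root=18; inorder splits into left=[], right=[]
Reconstructed level-order: [14, 9, 22, 1, 12, 20, 18]


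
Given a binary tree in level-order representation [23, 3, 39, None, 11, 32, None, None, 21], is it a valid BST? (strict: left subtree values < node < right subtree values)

Level-order array: [23, 3, 39, None, 11, 32, None, None, 21]
Validate using subtree bounds (lo, hi): at each node, require lo < value < hi,
then recurse left with hi=value and right with lo=value.
Preorder trace (stopping at first violation):
  at node 23 with bounds (-inf, +inf): OK
  at node 3 with bounds (-inf, 23): OK
  at node 11 with bounds (3, 23): OK
  at node 21 with bounds (11, 23): OK
  at node 39 with bounds (23, +inf): OK
  at node 32 with bounds (23, 39): OK
No violation found at any node.
Result: Valid BST


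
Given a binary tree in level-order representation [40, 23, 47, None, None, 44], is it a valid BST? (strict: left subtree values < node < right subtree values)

Level-order array: [40, 23, 47, None, None, 44]
Validate using subtree bounds (lo, hi): at each node, require lo < value < hi,
then recurse left with hi=value and right with lo=value.
Preorder trace (stopping at first violation):
  at node 40 with bounds (-inf, +inf): OK
  at node 23 with bounds (-inf, 40): OK
  at node 47 with bounds (40, +inf): OK
  at node 44 with bounds (40, 47): OK
No violation found at any node.
Result: Valid BST


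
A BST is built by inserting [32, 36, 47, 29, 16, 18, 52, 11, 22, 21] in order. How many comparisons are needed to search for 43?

Search path for 43: 32 -> 36 -> 47
Found: False
Comparisons: 3


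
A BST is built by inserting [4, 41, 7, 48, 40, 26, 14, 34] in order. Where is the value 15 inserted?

Starting tree (level order): [4, None, 41, 7, 48, None, 40, None, None, 26, None, 14, 34]
Insertion path: 4 -> 41 -> 7 -> 40 -> 26 -> 14
Result: insert 15 as right child of 14
Final tree (level order): [4, None, 41, 7, 48, None, 40, None, None, 26, None, 14, 34, None, 15]


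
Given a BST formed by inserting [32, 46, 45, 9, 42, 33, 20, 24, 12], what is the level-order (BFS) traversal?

Tree insertion order: [32, 46, 45, 9, 42, 33, 20, 24, 12]
Tree (level-order array): [32, 9, 46, None, 20, 45, None, 12, 24, 42, None, None, None, None, None, 33]
BFS from the root, enqueuing left then right child of each popped node:
  queue [32] -> pop 32, enqueue [9, 46], visited so far: [32]
  queue [9, 46] -> pop 9, enqueue [20], visited so far: [32, 9]
  queue [46, 20] -> pop 46, enqueue [45], visited so far: [32, 9, 46]
  queue [20, 45] -> pop 20, enqueue [12, 24], visited so far: [32, 9, 46, 20]
  queue [45, 12, 24] -> pop 45, enqueue [42], visited so far: [32, 9, 46, 20, 45]
  queue [12, 24, 42] -> pop 12, enqueue [none], visited so far: [32, 9, 46, 20, 45, 12]
  queue [24, 42] -> pop 24, enqueue [none], visited so far: [32, 9, 46, 20, 45, 12, 24]
  queue [42] -> pop 42, enqueue [33], visited so far: [32, 9, 46, 20, 45, 12, 24, 42]
  queue [33] -> pop 33, enqueue [none], visited so far: [32, 9, 46, 20, 45, 12, 24, 42, 33]
Result: [32, 9, 46, 20, 45, 12, 24, 42, 33]


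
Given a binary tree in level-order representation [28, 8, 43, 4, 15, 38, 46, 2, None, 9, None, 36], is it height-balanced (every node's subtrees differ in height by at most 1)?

Tree (level-order array): [28, 8, 43, 4, 15, 38, 46, 2, None, 9, None, 36]
Definition: a tree is height-balanced if, at every node, |h(left) - h(right)| <= 1 (empty subtree has height -1).
Bottom-up per-node check:
  node 2: h_left=-1, h_right=-1, diff=0 [OK], height=0
  node 4: h_left=0, h_right=-1, diff=1 [OK], height=1
  node 9: h_left=-1, h_right=-1, diff=0 [OK], height=0
  node 15: h_left=0, h_right=-1, diff=1 [OK], height=1
  node 8: h_left=1, h_right=1, diff=0 [OK], height=2
  node 36: h_left=-1, h_right=-1, diff=0 [OK], height=0
  node 38: h_left=0, h_right=-1, diff=1 [OK], height=1
  node 46: h_left=-1, h_right=-1, diff=0 [OK], height=0
  node 43: h_left=1, h_right=0, diff=1 [OK], height=2
  node 28: h_left=2, h_right=2, diff=0 [OK], height=3
All nodes satisfy the balance condition.
Result: Balanced


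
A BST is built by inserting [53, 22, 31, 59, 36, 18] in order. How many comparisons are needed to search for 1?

Search path for 1: 53 -> 22 -> 18
Found: False
Comparisons: 3


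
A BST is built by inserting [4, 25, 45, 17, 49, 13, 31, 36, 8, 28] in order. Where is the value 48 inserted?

Starting tree (level order): [4, None, 25, 17, 45, 13, None, 31, 49, 8, None, 28, 36]
Insertion path: 4 -> 25 -> 45 -> 49
Result: insert 48 as left child of 49
Final tree (level order): [4, None, 25, 17, 45, 13, None, 31, 49, 8, None, 28, 36, 48]


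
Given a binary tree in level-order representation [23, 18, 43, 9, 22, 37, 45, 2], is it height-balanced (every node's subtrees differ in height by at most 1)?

Tree (level-order array): [23, 18, 43, 9, 22, 37, 45, 2]
Definition: a tree is height-balanced if, at every node, |h(left) - h(right)| <= 1 (empty subtree has height -1).
Bottom-up per-node check:
  node 2: h_left=-1, h_right=-1, diff=0 [OK], height=0
  node 9: h_left=0, h_right=-1, diff=1 [OK], height=1
  node 22: h_left=-1, h_right=-1, diff=0 [OK], height=0
  node 18: h_left=1, h_right=0, diff=1 [OK], height=2
  node 37: h_left=-1, h_right=-1, diff=0 [OK], height=0
  node 45: h_left=-1, h_right=-1, diff=0 [OK], height=0
  node 43: h_left=0, h_right=0, diff=0 [OK], height=1
  node 23: h_left=2, h_right=1, diff=1 [OK], height=3
All nodes satisfy the balance condition.
Result: Balanced


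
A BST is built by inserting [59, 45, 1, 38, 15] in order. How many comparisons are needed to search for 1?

Search path for 1: 59 -> 45 -> 1
Found: True
Comparisons: 3


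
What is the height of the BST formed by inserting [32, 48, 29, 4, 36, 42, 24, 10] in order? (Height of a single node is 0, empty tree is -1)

Insertion order: [32, 48, 29, 4, 36, 42, 24, 10]
Tree (level-order array): [32, 29, 48, 4, None, 36, None, None, 24, None, 42, 10]
Compute height bottom-up (empty subtree = -1):
  height(10) = 1 + max(-1, -1) = 0
  height(24) = 1 + max(0, -1) = 1
  height(4) = 1 + max(-1, 1) = 2
  height(29) = 1 + max(2, -1) = 3
  height(42) = 1 + max(-1, -1) = 0
  height(36) = 1 + max(-1, 0) = 1
  height(48) = 1 + max(1, -1) = 2
  height(32) = 1 + max(3, 2) = 4
Height = 4


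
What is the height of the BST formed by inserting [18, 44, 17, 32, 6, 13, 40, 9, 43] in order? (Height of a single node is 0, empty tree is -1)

Insertion order: [18, 44, 17, 32, 6, 13, 40, 9, 43]
Tree (level-order array): [18, 17, 44, 6, None, 32, None, None, 13, None, 40, 9, None, None, 43]
Compute height bottom-up (empty subtree = -1):
  height(9) = 1 + max(-1, -1) = 0
  height(13) = 1 + max(0, -1) = 1
  height(6) = 1 + max(-1, 1) = 2
  height(17) = 1 + max(2, -1) = 3
  height(43) = 1 + max(-1, -1) = 0
  height(40) = 1 + max(-1, 0) = 1
  height(32) = 1 + max(-1, 1) = 2
  height(44) = 1 + max(2, -1) = 3
  height(18) = 1 + max(3, 3) = 4
Height = 4


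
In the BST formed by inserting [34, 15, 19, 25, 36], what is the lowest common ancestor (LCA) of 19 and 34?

Tree insertion order: [34, 15, 19, 25, 36]
Tree (level-order array): [34, 15, 36, None, 19, None, None, None, 25]
In a BST, the LCA of p=19, q=34 is the first node v on the
root-to-leaf path with p <= v <= q (go left if both < v, right if both > v).
Walk from root:
  at 34: 19 <= 34 <= 34, this is the LCA
LCA = 34


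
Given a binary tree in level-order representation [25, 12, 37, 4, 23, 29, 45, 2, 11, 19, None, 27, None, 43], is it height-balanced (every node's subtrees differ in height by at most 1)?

Tree (level-order array): [25, 12, 37, 4, 23, 29, 45, 2, 11, 19, None, 27, None, 43]
Definition: a tree is height-balanced if, at every node, |h(left) - h(right)| <= 1 (empty subtree has height -1).
Bottom-up per-node check:
  node 2: h_left=-1, h_right=-1, diff=0 [OK], height=0
  node 11: h_left=-1, h_right=-1, diff=0 [OK], height=0
  node 4: h_left=0, h_right=0, diff=0 [OK], height=1
  node 19: h_left=-1, h_right=-1, diff=0 [OK], height=0
  node 23: h_left=0, h_right=-1, diff=1 [OK], height=1
  node 12: h_left=1, h_right=1, diff=0 [OK], height=2
  node 27: h_left=-1, h_right=-1, diff=0 [OK], height=0
  node 29: h_left=0, h_right=-1, diff=1 [OK], height=1
  node 43: h_left=-1, h_right=-1, diff=0 [OK], height=0
  node 45: h_left=0, h_right=-1, diff=1 [OK], height=1
  node 37: h_left=1, h_right=1, diff=0 [OK], height=2
  node 25: h_left=2, h_right=2, diff=0 [OK], height=3
All nodes satisfy the balance condition.
Result: Balanced


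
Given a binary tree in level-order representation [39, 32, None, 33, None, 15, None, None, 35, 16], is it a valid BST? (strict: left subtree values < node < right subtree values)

Level-order array: [39, 32, None, 33, None, 15, None, None, 35, 16]
Validate using subtree bounds (lo, hi): at each node, require lo < value < hi,
then recurse left with hi=value and right with lo=value.
Preorder trace (stopping at first violation):
  at node 39 with bounds (-inf, +inf): OK
  at node 32 with bounds (-inf, 39): OK
  at node 33 with bounds (-inf, 32): VIOLATION
Node 33 violates its bound: not (-inf < 33 < 32).
Result: Not a valid BST


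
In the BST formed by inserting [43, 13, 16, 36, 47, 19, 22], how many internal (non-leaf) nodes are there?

Tree built from: [43, 13, 16, 36, 47, 19, 22]
Tree (level-order array): [43, 13, 47, None, 16, None, None, None, 36, 19, None, None, 22]
Rule: An internal node has at least one child.
Per-node child counts:
  node 43: 2 child(ren)
  node 13: 1 child(ren)
  node 16: 1 child(ren)
  node 36: 1 child(ren)
  node 19: 1 child(ren)
  node 22: 0 child(ren)
  node 47: 0 child(ren)
Matching nodes: [43, 13, 16, 36, 19]
Count of internal (non-leaf) nodes: 5


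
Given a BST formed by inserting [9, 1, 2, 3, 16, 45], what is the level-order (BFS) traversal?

Tree insertion order: [9, 1, 2, 3, 16, 45]
Tree (level-order array): [9, 1, 16, None, 2, None, 45, None, 3]
BFS from the root, enqueuing left then right child of each popped node:
  queue [9] -> pop 9, enqueue [1, 16], visited so far: [9]
  queue [1, 16] -> pop 1, enqueue [2], visited so far: [9, 1]
  queue [16, 2] -> pop 16, enqueue [45], visited so far: [9, 1, 16]
  queue [2, 45] -> pop 2, enqueue [3], visited so far: [9, 1, 16, 2]
  queue [45, 3] -> pop 45, enqueue [none], visited so far: [9, 1, 16, 2, 45]
  queue [3] -> pop 3, enqueue [none], visited so far: [9, 1, 16, 2, 45, 3]
Result: [9, 1, 16, 2, 45, 3]


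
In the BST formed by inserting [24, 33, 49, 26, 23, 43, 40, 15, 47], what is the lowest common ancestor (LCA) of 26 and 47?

Tree insertion order: [24, 33, 49, 26, 23, 43, 40, 15, 47]
Tree (level-order array): [24, 23, 33, 15, None, 26, 49, None, None, None, None, 43, None, 40, 47]
In a BST, the LCA of p=26, q=47 is the first node v on the
root-to-leaf path with p <= v <= q (go left if both < v, right if both > v).
Walk from root:
  at 24: both 26 and 47 > 24, go right
  at 33: 26 <= 33 <= 47, this is the LCA
LCA = 33


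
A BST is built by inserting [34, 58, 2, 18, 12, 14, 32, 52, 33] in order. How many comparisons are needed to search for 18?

Search path for 18: 34 -> 2 -> 18
Found: True
Comparisons: 3


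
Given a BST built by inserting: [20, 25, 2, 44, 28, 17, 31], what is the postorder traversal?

Tree insertion order: [20, 25, 2, 44, 28, 17, 31]
Tree (level-order array): [20, 2, 25, None, 17, None, 44, None, None, 28, None, None, 31]
Postorder traversal: [17, 2, 31, 28, 44, 25, 20]


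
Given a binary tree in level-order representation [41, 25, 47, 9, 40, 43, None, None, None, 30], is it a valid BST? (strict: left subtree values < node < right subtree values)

Level-order array: [41, 25, 47, 9, 40, 43, None, None, None, 30]
Validate using subtree bounds (lo, hi): at each node, require lo < value < hi,
then recurse left with hi=value and right with lo=value.
Preorder trace (stopping at first violation):
  at node 41 with bounds (-inf, +inf): OK
  at node 25 with bounds (-inf, 41): OK
  at node 9 with bounds (-inf, 25): OK
  at node 40 with bounds (25, 41): OK
  at node 30 with bounds (25, 40): OK
  at node 47 with bounds (41, +inf): OK
  at node 43 with bounds (41, 47): OK
No violation found at any node.
Result: Valid BST


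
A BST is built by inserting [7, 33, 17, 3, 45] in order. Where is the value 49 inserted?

Starting tree (level order): [7, 3, 33, None, None, 17, 45]
Insertion path: 7 -> 33 -> 45
Result: insert 49 as right child of 45
Final tree (level order): [7, 3, 33, None, None, 17, 45, None, None, None, 49]


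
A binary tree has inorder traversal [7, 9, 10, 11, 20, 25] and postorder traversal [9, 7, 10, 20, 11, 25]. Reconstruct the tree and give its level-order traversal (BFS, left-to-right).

Inorder:   [7, 9, 10, 11, 20, 25]
Postorder: [9, 7, 10, 20, 11, 25]
Algorithm: postorder visits root last, so walk postorder right-to-left;
each value is the root of the current inorder slice — split it at that
value, recurse on the right subtree first, then the left.
Recursive splits:
  root=25; inorder splits into left=[7, 9, 10, 11, 20], right=[]
  root=11; inorder splits into left=[7, 9, 10], right=[20]
  root=20; inorder splits into left=[], right=[]
  root=10; inorder splits into left=[7, 9], right=[]
  root=7; inorder splits into left=[], right=[9]
  root=9; inorder splits into left=[], right=[]
Reconstructed level-order: [25, 11, 10, 20, 7, 9]


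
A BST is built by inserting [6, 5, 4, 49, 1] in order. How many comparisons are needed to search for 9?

Search path for 9: 6 -> 49
Found: False
Comparisons: 2


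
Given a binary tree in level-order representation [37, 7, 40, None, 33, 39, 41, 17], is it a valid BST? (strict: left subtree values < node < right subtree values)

Level-order array: [37, 7, 40, None, 33, 39, 41, 17]
Validate using subtree bounds (lo, hi): at each node, require lo < value < hi,
then recurse left with hi=value and right with lo=value.
Preorder trace (stopping at first violation):
  at node 37 with bounds (-inf, +inf): OK
  at node 7 with bounds (-inf, 37): OK
  at node 33 with bounds (7, 37): OK
  at node 17 with bounds (7, 33): OK
  at node 40 with bounds (37, +inf): OK
  at node 39 with bounds (37, 40): OK
  at node 41 with bounds (40, +inf): OK
No violation found at any node.
Result: Valid BST


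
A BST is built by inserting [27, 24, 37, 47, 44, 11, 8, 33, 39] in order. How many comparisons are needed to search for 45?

Search path for 45: 27 -> 37 -> 47 -> 44
Found: False
Comparisons: 4


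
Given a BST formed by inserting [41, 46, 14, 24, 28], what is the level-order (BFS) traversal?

Tree insertion order: [41, 46, 14, 24, 28]
Tree (level-order array): [41, 14, 46, None, 24, None, None, None, 28]
BFS from the root, enqueuing left then right child of each popped node:
  queue [41] -> pop 41, enqueue [14, 46], visited so far: [41]
  queue [14, 46] -> pop 14, enqueue [24], visited so far: [41, 14]
  queue [46, 24] -> pop 46, enqueue [none], visited so far: [41, 14, 46]
  queue [24] -> pop 24, enqueue [28], visited so far: [41, 14, 46, 24]
  queue [28] -> pop 28, enqueue [none], visited so far: [41, 14, 46, 24, 28]
Result: [41, 14, 46, 24, 28]


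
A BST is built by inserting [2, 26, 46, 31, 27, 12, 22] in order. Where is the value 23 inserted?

Starting tree (level order): [2, None, 26, 12, 46, None, 22, 31, None, None, None, 27]
Insertion path: 2 -> 26 -> 12 -> 22
Result: insert 23 as right child of 22
Final tree (level order): [2, None, 26, 12, 46, None, 22, 31, None, None, 23, 27]


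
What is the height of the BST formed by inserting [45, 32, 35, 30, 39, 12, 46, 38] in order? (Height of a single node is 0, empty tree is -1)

Insertion order: [45, 32, 35, 30, 39, 12, 46, 38]
Tree (level-order array): [45, 32, 46, 30, 35, None, None, 12, None, None, 39, None, None, 38]
Compute height bottom-up (empty subtree = -1):
  height(12) = 1 + max(-1, -1) = 0
  height(30) = 1 + max(0, -1) = 1
  height(38) = 1 + max(-1, -1) = 0
  height(39) = 1 + max(0, -1) = 1
  height(35) = 1 + max(-1, 1) = 2
  height(32) = 1 + max(1, 2) = 3
  height(46) = 1 + max(-1, -1) = 0
  height(45) = 1 + max(3, 0) = 4
Height = 4


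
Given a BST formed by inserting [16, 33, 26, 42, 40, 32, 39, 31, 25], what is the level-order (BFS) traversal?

Tree insertion order: [16, 33, 26, 42, 40, 32, 39, 31, 25]
Tree (level-order array): [16, None, 33, 26, 42, 25, 32, 40, None, None, None, 31, None, 39]
BFS from the root, enqueuing left then right child of each popped node:
  queue [16] -> pop 16, enqueue [33], visited so far: [16]
  queue [33] -> pop 33, enqueue [26, 42], visited so far: [16, 33]
  queue [26, 42] -> pop 26, enqueue [25, 32], visited so far: [16, 33, 26]
  queue [42, 25, 32] -> pop 42, enqueue [40], visited so far: [16, 33, 26, 42]
  queue [25, 32, 40] -> pop 25, enqueue [none], visited so far: [16, 33, 26, 42, 25]
  queue [32, 40] -> pop 32, enqueue [31], visited so far: [16, 33, 26, 42, 25, 32]
  queue [40, 31] -> pop 40, enqueue [39], visited so far: [16, 33, 26, 42, 25, 32, 40]
  queue [31, 39] -> pop 31, enqueue [none], visited so far: [16, 33, 26, 42, 25, 32, 40, 31]
  queue [39] -> pop 39, enqueue [none], visited so far: [16, 33, 26, 42, 25, 32, 40, 31, 39]
Result: [16, 33, 26, 42, 25, 32, 40, 31, 39]


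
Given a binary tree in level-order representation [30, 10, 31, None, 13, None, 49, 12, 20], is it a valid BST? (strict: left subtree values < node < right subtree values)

Level-order array: [30, 10, 31, None, 13, None, 49, 12, 20]
Validate using subtree bounds (lo, hi): at each node, require lo < value < hi,
then recurse left with hi=value and right with lo=value.
Preorder trace (stopping at first violation):
  at node 30 with bounds (-inf, +inf): OK
  at node 10 with bounds (-inf, 30): OK
  at node 13 with bounds (10, 30): OK
  at node 12 with bounds (10, 13): OK
  at node 20 with bounds (13, 30): OK
  at node 31 with bounds (30, +inf): OK
  at node 49 with bounds (31, +inf): OK
No violation found at any node.
Result: Valid BST


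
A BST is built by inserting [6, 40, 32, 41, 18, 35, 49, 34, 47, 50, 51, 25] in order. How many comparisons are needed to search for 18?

Search path for 18: 6 -> 40 -> 32 -> 18
Found: True
Comparisons: 4


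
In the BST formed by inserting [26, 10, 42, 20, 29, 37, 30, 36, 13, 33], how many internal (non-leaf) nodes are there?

Tree built from: [26, 10, 42, 20, 29, 37, 30, 36, 13, 33]
Tree (level-order array): [26, 10, 42, None, 20, 29, None, 13, None, None, 37, None, None, 30, None, None, 36, 33]
Rule: An internal node has at least one child.
Per-node child counts:
  node 26: 2 child(ren)
  node 10: 1 child(ren)
  node 20: 1 child(ren)
  node 13: 0 child(ren)
  node 42: 1 child(ren)
  node 29: 1 child(ren)
  node 37: 1 child(ren)
  node 30: 1 child(ren)
  node 36: 1 child(ren)
  node 33: 0 child(ren)
Matching nodes: [26, 10, 20, 42, 29, 37, 30, 36]
Count of internal (non-leaf) nodes: 8


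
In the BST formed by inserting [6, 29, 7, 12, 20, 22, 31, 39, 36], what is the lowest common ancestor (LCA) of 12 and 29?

Tree insertion order: [6, 29, 7, 12, 20, 22, 31, 39, 36]
Tree (level-order array): [6, None, 29, 7, 31, None, 12, None, 39, None, 20, 36, None, None, 22]
In a BST, the LCA of p=12, q=29 is the first node v on the
root-to-leaf path with p <= v <= q (go left if both < v, right if both > v).
Walk from root:
  at 6: both 12 and 29 > 6, go right
  at 29: 12 <= 29 <= 29, this is the LCA
LCA = 29


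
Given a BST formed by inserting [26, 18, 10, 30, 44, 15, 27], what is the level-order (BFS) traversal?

Tree insertion order: [26, 18, 10, 30, 44, 15, 27]
Tree (level-order array): [26, 18, 30, 10, None, 27, 44, None, 15]
BFS from the root, enqueuing left then right child of each popped node:
  queue [26] -> pop 26, enqueue [18, 30], visited so far: [26]
  queue [18, 30] -> pop 18, enqueue [10], visited so far: [26, 18]
  queue [30, 10] -> pop 30, enqueue [27, 44], visited so far: [26, 18, 30]
  queue [10, 27, 44] -> pop 10, enqueue [15], visited so far: [26, 18, 30, 10]
  queue [27, 44, 15] -> pop 27, enqueue [none], visited so far: [26, 18, 30, 10, 27]
  queue [44, 15] -> pop 44, enqueue [none], visited so far: [26, 18, 30, 10, 27, 44]
  queue [15] -> pop 15, enqueue [none], visited so far: [26, 18, 30, 10, 27, 44, 15]
Result: [26, 18, 30, 10, 27, 44, 15]


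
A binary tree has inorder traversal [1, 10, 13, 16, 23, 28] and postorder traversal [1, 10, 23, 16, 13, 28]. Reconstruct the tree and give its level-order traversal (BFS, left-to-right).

Inorder:   [1, 10, 13, 16, 23, 28]
Postorder: [1, 10, 23, 16, 13, 28]
Algorithm: postorder visits root last, so walk postorder right-to-left;
each value is the root of the current inorder slice — split it at that
value, recurse on the right subtree first, then the left.
Recursive splits:
  root=28; inorder splits into left=[1, 10, 13, 16, 23], right=[]
  root=13; inorder splits into left=[1, 10], right=[16, 23]
  root=16; inorder splits into left=[], right=[23]
  root=23; inorder splits into left=[], right=[]
  root=10; inorder splits into left=[1], right=[]
  root=1; inorder splits into left=[], right=[]
Reconstructed level-order: [28, 13, 10, 16, 1, 23]


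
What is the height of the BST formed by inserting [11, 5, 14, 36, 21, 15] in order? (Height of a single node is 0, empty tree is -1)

Insertion order: [11, 5, 14, 36, 21, 15]
Tree (level-order array): [11, 5, 14, None, None, None, 36, 21, None, 15]
Compute height bottom-up (empty subtree = -1):
  height(5) = 1 + max(-1, -1) = 0
  height(15) = 1 + max(-1, -1) = 0
  height(21) = 1 + max(0, -1) = 1
  height(36) = 1 + max(1, -1) = 2
  height(14) = 1 + max(-1, 2) = 3
  height(11) = 1 + max(0, 3) = 4
Height = 4


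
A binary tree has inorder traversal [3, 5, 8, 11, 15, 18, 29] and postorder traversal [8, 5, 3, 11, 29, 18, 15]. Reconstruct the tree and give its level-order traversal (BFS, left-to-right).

Inorder:   [3, 5, 8, 11, 15, 18, 29]
Postorder: [8, 5, 3, 11, 29, 18, 15]
Algorithm: postorder visits root last, so walk postorder right-to-left;
each value is the root of the current inorder slice — split it at that
value, recurse on the right subtree first, then the left.
Recursive splits:
  root=15; inorder splits into left=[3, 5, 8, 11], right=[18, 29]
  root=18; inorder splits into left=[], right=[29]
  root=29; inorder splits into left=[], right=[]
  root=11; inorder splits into left=[3, 5, 8], right=[]
  root=3; inorder splits into left=[], right=[5, 8]
  root=5; inorder splits into left=[], right=[8]
  root=8; inorder splits into left=[], right=[]
Reconstructed level-order: [15, 11, 18, 3, 29, 5, 8]


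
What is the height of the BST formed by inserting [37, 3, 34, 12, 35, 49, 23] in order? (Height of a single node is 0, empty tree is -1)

Insertion order: [37, 3, 34, 12, 35, 49, 23]
Tree (level-order array): [37, 3, 49, None, 34, None, None, 12, 35, None, 23]
Compute height bottom-up (empty subtree = -1):
  height(23) = 1 + max(-1, -1) = 0
  height(12) = 1 + max(-1, 0) = 1
  height(35) = 1 + max(-1, -1) = 0
  height(34) = 1 + max(1, 0) = 2
  height(3) = 1 + max(-1, 2) = 3
  height(49) = 1 + max(-1, -1) = 0
  height(37) = 1 + max(3, 0) = 4
Height = 4


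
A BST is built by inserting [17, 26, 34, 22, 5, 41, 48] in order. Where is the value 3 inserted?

Starting tree (level order): [17, 5, 26, None, None, 22, 34, None, None, None, 41, None, 48]
Insertion path: 17 -> 5
Result: insert 3 as left child of 5
Final tree (level order): [17, 5, 26, 3, None, 22, 34, None, None, None, None, None, 41, None, 48]


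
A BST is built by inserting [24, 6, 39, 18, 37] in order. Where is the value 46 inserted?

Starting tree (level order): [24, 6, 39, None, 18, 37]
Insertion path: 24 -> 39
Result: insert 46 as right child of 39
Final tree (level order): [24, 6, 39, None, 18, 37, 46]


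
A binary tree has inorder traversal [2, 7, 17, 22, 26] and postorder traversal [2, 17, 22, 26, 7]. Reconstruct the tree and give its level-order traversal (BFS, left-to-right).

Inorder:   [2, 7, 17, 22, 26]
Postorder: [2, 17, 22, 26, 7]
Algorithm: postorder visits root last, so walk postorder right-to-left;
each value is the root of the current inorder slice — split it at that
value, recurse on the right subtree first, then the left.
Recursive splits:
  root=7; inorder splits into left=[2], right=[17, 22, 26]
  root=26; inorder splits into left=[17, 22], right=[]
  root=22; inorder splits into left=[17], right=[]
  root=17; inorder splits into left=[], right=[]
  root=2; inorder splits into left=[], right=[]
Reconstructed level-order: [7, 2, 26, 22, 17]


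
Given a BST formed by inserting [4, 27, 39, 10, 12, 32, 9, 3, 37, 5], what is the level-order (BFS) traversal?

Tree insertion order: [4, 27, 39, 10, 12, 32, 9, 3, 37, 5]
Tree (level-order array): [4, 3, 27, None, None, 10, 39, 9, 12, 32, None, 5, None, None, None, None, 37]
BFS from the root, enqueuing left then right child of each popped node:
  queue [4] -> pop 4, enqueue [3, 27], visited so far: [4]
  queue [3, 27] -> pop 3, enqueue [none], visited so far: [4, 3]
  queue [27] -> pop 27, enqueue [10, 39], visited so far: [4, 3, 27]
  queue [10, 39] -> pop 10, enqueue [9, 12], visited so far: [4, 3, 27, 10]
  queue [39, 9, 12] -> pop 39, enqueue [32], visited so far: [4, 3, 27, 10, 39]
  queue [9, 12, 32] -> pop 9, enqueue [5], visited so far: [4, 3, 27, 10, 39, 9]
  queue [12, 32, 5] -> pop 12, enqueue [none], visited so far: [4, 3, 27, 10, 39, 9, 12]
  queue [32, 5] -> pop 32, enqueue [37], visited so far: [4, 3, 27, 10, 39, 9, 12, 32]
  queue [5, 37] -> pop 5, enqueue [none], visited so far: [4, 3, 27, 10, 39, 9, 12, 32, 5]
  queue [37] -> pop 37, enqueue [none], visited so far: [4, 3, 27, 10, 39, 9, 12, 32, 5, 37]
Result: [4, 3, 27, 10, 39, 9, 12, 32, 5, 37]


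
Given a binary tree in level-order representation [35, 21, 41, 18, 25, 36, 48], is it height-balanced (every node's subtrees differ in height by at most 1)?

Tree (level-order array): [35, 21, 41, 18, 25, 36, 48]
Definition: a tree is height-balanced if, at every node, |h(left) - h(right)| <= 1 (empty subtree has height -1).
Bottom-up per-node check:
  node 18: h_left=-1, h_right=-1, diff=0 [OK], height=0
  node 25: h_left=-1, h_right=-1, diff=0 [OK], height=0
  node 21: h_left=0, h_right=0, diff=0 [OK], height=1
  node 36: h_left=-1, h_right=-1, diff=0 [OK], height=0
  node 48: h_left=-1, h_right=-1, diff=0 [OK], height=0
  node 41: h_left=0, h_right=0, diff=0 [OK], height=1
  node 35: h_left=1, h_right=1, diff=0 [OK], height=2
All nodes satisfy the balance condition.
Result: Balanced


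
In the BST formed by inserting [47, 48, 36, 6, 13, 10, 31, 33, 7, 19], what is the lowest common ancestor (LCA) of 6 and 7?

Tree insertion order: [47, 48, 36, 6, 13, 10, 31, 33, 7, 19]
Tree (level-order array): [47, 36, 48, 6, None, None, None, None, 13, 10, 31, 7, None, 19, 33]
In a BST, the LCA of p=6, q=7 is the first node v on the
root-to-leaf path with p <= v <= q (go left if both < v, right if both > v).
Walk from root:
  at 47: both 6 and 7 < 47, go left
  at 36: both 6 and 7 < 36, go left
  at 6: 6 <= 6 <= 7, this is the LCA
LCA = 6


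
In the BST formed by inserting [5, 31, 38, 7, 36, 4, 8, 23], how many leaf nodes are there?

Tree built from: [5, 31, 38, 7, 36, 4, 8, 23]
Tree (level-order array): [5, 4, 31, None, None, 7, 38, None, 8, 36, None, None, 23]
Rule: A leaf has 0 children.
Per-node child counts:
  node 5: 2 child(ren)
  node 4: 0 child(ren)
  node 31: 2 child(ren)
  node 7: 1 child(ren)
  node 8: 1 child(ren)
  node 23: 0 child(ren)
  node 38: 1 child(ren)
  node 36: 0 child(ren)
Matching nodes: [4, 23, 36]
Count of leaf nodes: 3


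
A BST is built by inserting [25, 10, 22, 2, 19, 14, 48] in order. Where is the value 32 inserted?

Starting tree (level order): [25, 10, 48, 2, 22, None, None, None, None, 19, None, 14]
Insertion path: 25 -> 48
Result: insert 32 as left child of 48
Final tree (level order): [25, 10, 48, 2, 22, 32, None, None, None, 19, None, None, None, 14]


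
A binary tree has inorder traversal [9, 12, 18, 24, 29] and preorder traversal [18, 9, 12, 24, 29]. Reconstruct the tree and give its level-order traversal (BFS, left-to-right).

Inorder:  [9, 12, 18, 24, 29]
Preorder: [18, 9, 12, 24, 29]
Algorithm: preorder visits root first, so consume preorder in order;
for each root, split the current inorder slice at that value into
left-subtree inorder and right-subtree inorder, then recurse.
Recursive splits:
  root=18; inorder splits into left=[9, 12], right=[24, 29]
  root=9; inorder splits into left=[], right=[12]
  root=12; inorder splits into left=[], right=[]
  root=24; inorder splits into left=[], right=[29]
  root=29; inorder splits into left=[], right=[]
Reconstructed level-order: [18, 9, 24, 12, 29]


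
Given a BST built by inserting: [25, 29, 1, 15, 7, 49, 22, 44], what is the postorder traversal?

Tree insertion order: [25, 29, 1, 15, 7, 49, 22, 44]
Tree (level-order array): [25, 1, 29, None, 15, None, 49, 7, 22, 44]
Postorder traversal: [7, 22, 15, 1, 44, 49, 29, 25]


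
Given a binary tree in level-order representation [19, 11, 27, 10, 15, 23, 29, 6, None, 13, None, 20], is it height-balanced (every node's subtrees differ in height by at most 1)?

Tree (level-order array): [19, 11, 27, 10, 15, 23, 29, 6, None, 13, None, 20]
Definition: a tree is height-balanced if, at every node, |h(left) - h(right)| <= 1 (empty subtree has height -1).
Bottom-up per-node check:
  node 6: h_left=-1, h_right=-1, diff=0 [OK], height=0
  node 10: h_left=0, h_right=-1, diff=1 [OK], height=1
  node 13: h_left=-1, h_right=-1, diff=0 [OK], height=0
  node 15: h_left=0, h_right=-1, diff=1 [OK], height=1
  node 11: h_left=1, h_right=1, diff=0 [OK], height=2
  node 20: h_left=-1, h_right=-1, diff=0 [OK], height=0
  node 23: h_left=0, h_right=-1, diff=1 [OK], height=1
  node 29: h_left=-1, h_right=-1, diff=0 [OK], height=0
  node 27: h_left=1, h_right=0, diff=1 [OK], height=2
  node 19: h_left=2, h_right=2, diff=0 [OK], height=3
All nodes satisfy the balance condition.
Result: Balanced
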